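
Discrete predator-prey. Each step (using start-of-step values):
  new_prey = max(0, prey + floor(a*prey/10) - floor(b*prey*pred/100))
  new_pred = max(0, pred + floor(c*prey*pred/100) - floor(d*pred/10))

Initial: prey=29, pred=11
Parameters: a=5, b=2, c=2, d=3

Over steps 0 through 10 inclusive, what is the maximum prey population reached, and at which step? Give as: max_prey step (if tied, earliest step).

Answer: 49 3

Derivation:
Step 1: prey: 29+14-6=37; pred: 11+6-3=14
Step 2: prey: 37+18-10=45; pred: 14+10-4=20
Step 3: prey: 45+22-18=49; pred: 20+18-6=32
Step 4: prey: 49+24-31=42; pred: 32+31-9=54
Step 5: prey: 42+21-45=18; pred: 54+45-16=83
Step 6: prey: 18+9-29=0; pred: 83+29-24=88
Step 7: prey: 0+0-0=0; pred: 88+0-26=62
Step 8: prey: 0+0-0=0; pred: 62+0-18=44
Step 9: prey: 0+0-0=0; pred: 44+0-13=31
Step 10: prey: 0+0-0=0; pred: 31+0-9=22
Max prey = 49 at step 3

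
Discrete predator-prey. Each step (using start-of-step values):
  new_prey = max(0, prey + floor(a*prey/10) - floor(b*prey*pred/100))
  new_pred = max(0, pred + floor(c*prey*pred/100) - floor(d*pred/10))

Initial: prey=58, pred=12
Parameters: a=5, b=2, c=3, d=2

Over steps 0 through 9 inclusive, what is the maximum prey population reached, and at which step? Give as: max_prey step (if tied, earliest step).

Step 1: prey: 58+29-13=74; pred: 12+20-2=30
Step 2: prey: 74+37-44=67; pred: 30+66-6=90
Step 3: prey: 67+33-120=0; pred: 90+180-18=252
Step 4: prey: 0+0-0=0; pred: 252+0-50=202
Step 5: prey: 0+0-0=0; pred: 202+0-40=162
Step 6: prey: 0+0-0=0; pred: 162+0-32=130
Step 7: prey: 0+0-0=0; pred: 130+0-26=104
Step 8: prey: 0+0-0=0; pred: 104+0-20=84
Step 9: prey: 0+0-0=0; pred: 84+0-16=68
Max prey = 74 at step 1

Answer: 74 1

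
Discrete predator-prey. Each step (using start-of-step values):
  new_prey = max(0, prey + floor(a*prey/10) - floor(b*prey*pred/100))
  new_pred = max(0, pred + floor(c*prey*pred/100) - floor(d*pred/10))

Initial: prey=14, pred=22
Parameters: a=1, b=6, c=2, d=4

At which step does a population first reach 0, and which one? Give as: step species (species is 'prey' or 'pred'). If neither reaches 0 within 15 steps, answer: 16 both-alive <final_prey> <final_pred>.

Answer: 1 prey

Derivation:
Step 1: prey: 14+1-18=0; pred: 22+6-8=20
First extinction: prey at step 1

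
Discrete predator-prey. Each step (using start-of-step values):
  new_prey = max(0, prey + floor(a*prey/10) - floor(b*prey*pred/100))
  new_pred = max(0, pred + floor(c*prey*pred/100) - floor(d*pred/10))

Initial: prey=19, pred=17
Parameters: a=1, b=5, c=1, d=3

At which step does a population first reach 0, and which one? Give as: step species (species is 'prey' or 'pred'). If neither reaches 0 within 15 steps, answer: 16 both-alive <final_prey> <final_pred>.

Step 1: prey: 19+1-16=4; pred: 17+3-5=15
Step 2: prey: 4+0-3=1; pred: 15+0-4=11
Step 3: prey: 1+0-0=1; pred: 11+0-3=8
Step 4: prey: 1+0-0=1; pred: 8+0-2=6
Step 5: prey: 1+0-0=1; pred: 6+0-1=5
Step 6: prey: 1+0-0=1; pred: 5+0-1=4
Step 7: prey: 1+0-0=1; pred: 4+0-1=3
Step 8: prey: 1+0-0=1; pred: 3+0-0=3
Steps 9-15: state stable at prey=1, pred=3 (no change)
No extinction within 15 steps

Answer: 16 both-alive 1 3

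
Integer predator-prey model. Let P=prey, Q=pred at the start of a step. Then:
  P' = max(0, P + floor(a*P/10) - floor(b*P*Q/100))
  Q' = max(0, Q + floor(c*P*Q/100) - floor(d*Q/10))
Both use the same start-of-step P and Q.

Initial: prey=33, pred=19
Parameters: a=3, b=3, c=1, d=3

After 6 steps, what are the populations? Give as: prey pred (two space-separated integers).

Answer: 9 8

Derivation:
Step 1: prey: 33+9-18=24; pred: 19+6-5=20
Step 2: prey: 24+7-14=17; pred: 20+4-6=18
Step 3: prey: 17+5-9=13; pred: 18+3-5=16
Step 4: prey: 13+3-6=10; pred: 16+2-4=14
Step 5: prey: 10+3-4=9; pred: 14+1-4=11
Step 6: prey: 9+2-2=9; pred: 11+0-3=8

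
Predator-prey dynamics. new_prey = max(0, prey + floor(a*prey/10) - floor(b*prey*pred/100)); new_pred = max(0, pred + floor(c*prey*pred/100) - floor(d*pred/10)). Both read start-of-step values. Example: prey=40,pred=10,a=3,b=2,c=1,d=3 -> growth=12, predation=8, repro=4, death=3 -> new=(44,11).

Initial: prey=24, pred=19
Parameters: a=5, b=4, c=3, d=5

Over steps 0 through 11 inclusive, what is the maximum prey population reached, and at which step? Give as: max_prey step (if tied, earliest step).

Step 1: prey: 24+12-18=18; pred: 19+13-9=23
Step 2: prey: 18+9-16=11; pred: 23+12-11=24
Step 3: prey: 11+5-10=6; pred: 24+7-12=19
Step 4: prey: 6+3-4=5; pred: 19+3-9=13
Step 5: prey: 5+2-2=5; pred: 13+1-6=8
Step 6: prey: 5+2-1=6; pred: 8+1-4=5
Step 7: prey: 6+3-1=8; pred: 5+0-2=3
Step 8: prey: 8+4-0=12; pred: 3+0-1=2
Step 9: prey: 12+6-0=18; pred: 2+0-1=1
Step 10: prey: 18+9-0=27; pred: 1+0-0=1
Step 11: prey: 27+13-1=39; pred: 1+0-0=1
Max prey = 39 at step 11

Answer: 39 11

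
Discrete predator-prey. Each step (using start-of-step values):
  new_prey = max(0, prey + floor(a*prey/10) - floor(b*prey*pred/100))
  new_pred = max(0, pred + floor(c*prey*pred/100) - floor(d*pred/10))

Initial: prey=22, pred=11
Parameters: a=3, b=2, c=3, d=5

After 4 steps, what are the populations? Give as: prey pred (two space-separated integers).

Step 1: prey: 22+6-4=24; pred: 11+7-5=13
Step 2: prey: 24+7-6=25; pred: 13+9-6=16
Step 3: prey: 25+7-8=24; pred: 16+12-8=20
Step 4: prey: 24+7-9=22; pred: 20+14-10=24

Answer: 22 24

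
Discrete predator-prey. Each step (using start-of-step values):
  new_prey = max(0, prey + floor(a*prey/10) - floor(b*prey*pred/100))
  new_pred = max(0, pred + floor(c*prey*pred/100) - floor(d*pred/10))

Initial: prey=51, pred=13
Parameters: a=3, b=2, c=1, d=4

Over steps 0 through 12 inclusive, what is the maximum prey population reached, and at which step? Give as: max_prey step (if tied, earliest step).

Answer: 54 2

Derivation:
Step 1: prey: 51+15-13=53; pred: 13+6-5=14
Step 2: prey: 53+15-14=54; pred: 14+7-5=16
Step 3: prey: 54+16-17=53; pred: 16+8-6=18
Step 4: prey: 53+15-19=49; pred: 18+9-7=20
Step 5: prey: 49+14-19=44; pred: 20+9-8=21
Step 6: prey: 44+13-18=39; pred: 21+9-8=22
Step 7: prey: 39+11-17=33; pred: 22+8-8=22
Step 8: prey: 33+9-14=28; pred: 22+7-8=21
Step 9: prey: 28+8-11=25; pred: 21+5-8=18
Step 10: prey: 25+7-9=23; pred: 18+4-7=15
Step 11: prey: 23+6-6=23; pred: 15+3-6=12
Step 12: prey: 23+6-5=24; pred: 12+2-4=10
Max prey = 54 at step 2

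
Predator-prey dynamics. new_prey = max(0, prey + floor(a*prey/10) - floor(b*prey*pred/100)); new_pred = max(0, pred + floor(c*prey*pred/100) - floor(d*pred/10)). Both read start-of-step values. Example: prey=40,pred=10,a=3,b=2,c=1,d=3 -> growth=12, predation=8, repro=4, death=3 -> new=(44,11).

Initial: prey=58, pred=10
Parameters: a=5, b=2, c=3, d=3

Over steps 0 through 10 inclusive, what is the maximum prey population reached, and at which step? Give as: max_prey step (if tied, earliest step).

Answer: 78 2

Derivation:
Step 1: prey: 58+29-11=76; pred: 10+17-3=24
Step 2: prey: 76+38-36=78; pred: 24+54-7=71
Step 3: prey: 78+39-110=7; pred: 71+166-21=216
Step 4: prey: 7+3-30=0; pred: 216+45-64=197
Step 5: prey: 0+0-0=0; pred: 197+0-59=138
Step 6: prey: 0+0-0=0; pred: 138+0-41=97
Step 7: prey: 0+0-0=0; pred: 97+0-29=68
Step 8: prey: 0+0-0=0; pred: 68+0-20=48
Step 9: prey: 0+0-0=0; pred: 48+0-14=34
Step 10: prey: 0+0-0=0; pred: 34+0-10=24
Max prey = 78 at step 2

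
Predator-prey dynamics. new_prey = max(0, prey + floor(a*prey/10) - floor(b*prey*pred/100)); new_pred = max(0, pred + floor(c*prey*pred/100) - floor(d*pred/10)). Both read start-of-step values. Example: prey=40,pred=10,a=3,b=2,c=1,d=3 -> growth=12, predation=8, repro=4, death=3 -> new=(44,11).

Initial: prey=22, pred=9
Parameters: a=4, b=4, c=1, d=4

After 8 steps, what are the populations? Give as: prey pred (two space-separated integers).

Step 1: prey: 22+8-7=23; pred: 9+1-3=7
Step 2: prey: 23+9-6=26; pred: 7+1-2=6
Step 3: prey: 26+10-6=30; pred: 6+1-2=5
Step 4: prey: 30+12-6=36; pred: 5+1-2=4
Step 5: prey: 36+14-5=45; pred: 4+1-1=4
Step 6: prey: 45+18-7=56; pred: 4+1-1=4
Step 7: prey: 56+22-8=70; pred: 4+2-1=5
Step 8: prey: 70+28-14=84; pred: 5+3-2=6

Answer: 84 6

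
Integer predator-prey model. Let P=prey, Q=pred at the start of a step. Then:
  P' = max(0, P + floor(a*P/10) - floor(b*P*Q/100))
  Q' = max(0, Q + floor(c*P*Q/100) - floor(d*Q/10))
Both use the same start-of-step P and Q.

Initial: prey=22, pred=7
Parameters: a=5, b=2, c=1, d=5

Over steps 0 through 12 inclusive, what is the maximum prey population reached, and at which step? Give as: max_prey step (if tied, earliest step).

Step 1: prey: 22+11-3=30; pred: 7+1-3=5
Step 2: prey: 30+15-3=42; pred: 5+1-2=4
Step 3: prey: 42+21-3=60; pred: 4+1-2=3
Step 4: prey: 60+30-3=87; pred: 3+1-1=3
Step 5: prey: 87+43-5=125; pred: 3+2-1=4
Step 6: prey: 125+62-10=177; pred: 4+5-2=7
Step 7: prey: 177+88-24=241; pred: 7+12-3=16
Step 8: prey: 241+120-77=284; pred: 16+38-8=46
Step 9: prey: 284+142-261=165; pred: 46+130-23=153
Step 10: prey: 165+82-504=0; pred: 153+252-76=329
Step 11: prey: 0+0-0=0; pred: 329+0-164=165
Step 12: prey: 0+0-0=0; pred: 165+0-82=83
Max prey = 284 at step 8

Answer: 284 8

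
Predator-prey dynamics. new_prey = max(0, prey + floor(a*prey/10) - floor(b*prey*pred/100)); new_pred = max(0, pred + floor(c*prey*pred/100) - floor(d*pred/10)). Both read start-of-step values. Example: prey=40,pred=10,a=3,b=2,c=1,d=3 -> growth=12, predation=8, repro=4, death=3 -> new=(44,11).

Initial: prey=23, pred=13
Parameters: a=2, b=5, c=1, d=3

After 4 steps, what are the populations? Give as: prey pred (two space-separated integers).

Answer: 5 5

Derivation:
Step 1: prey: 23+4-14=13; pred: 13+2-3=12
Step 2: prey: 13+2-7=8; pred: 12+1-3=10
Step 3: prey: 8+1-4=5; pred: 10+0-3=7
Step 4: prey: 5+1-1=5; pred: 7+0-2=5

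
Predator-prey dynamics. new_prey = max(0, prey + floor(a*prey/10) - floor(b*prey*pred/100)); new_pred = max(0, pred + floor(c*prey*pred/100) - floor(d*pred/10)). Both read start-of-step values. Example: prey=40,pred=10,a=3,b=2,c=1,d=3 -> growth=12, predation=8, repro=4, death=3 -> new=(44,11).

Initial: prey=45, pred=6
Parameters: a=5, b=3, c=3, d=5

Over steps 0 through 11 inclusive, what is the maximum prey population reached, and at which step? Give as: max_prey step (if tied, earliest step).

Step 1: prey: 45+22-8=59; pred: 6+8-3=11
Step 2: prey: 59+29-19=69; pred: 11+19-5=25
Step 3: prey: 69+34-51=52; pred: 25+51-12=64
Step 4: prey: 52+26-99=0; pred: 64+99-32=131
Step 5: prey: 0+0-0=0; pred: 131+0-65=66
Step 6: prey: 0+0-0=0; pred: 66+0-33=33
Step 7: prey: 0+0-0=0; pred: 33+0-16=17
Step 8: prey: 0+0-0=0; pred: 17+0-8=9
Step 9: prey: 0+0-0=0; pred: 9+0-4=5
Step 10: prey: 0+0-0=0; pred: 5+0-2=3
Step 11: prey: 0+0-0=0; pred: 3+0-1=2
Max prey = 69 at step 2

Answer: 69 2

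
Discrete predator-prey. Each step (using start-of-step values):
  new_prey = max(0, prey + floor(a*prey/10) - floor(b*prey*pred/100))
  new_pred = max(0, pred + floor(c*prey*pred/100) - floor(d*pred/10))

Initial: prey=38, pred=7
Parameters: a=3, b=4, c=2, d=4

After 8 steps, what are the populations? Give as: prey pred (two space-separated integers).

Step 1: prey: 38+11-10=39; pred: 7+5-2=10
Step 2: prey: 39+11-15=35; pred: 10+7-4=13
Step 3: prey: 35+10-18=27; pred: 13+9-5=17
Step 4: prey: 27+8-18=17; pred: 17+9-6=20
Step 5: prey: 17+5-13=9; pred: 20+6-8=18
Step 6: prey: 9+2-6=5; pred: 18+3-7=14
Step 7: prey: 5+1-2=4; pred: 14+1-5=10
Step 8: prey: 4+1-1=4; pred: 10+0-4=6

Answer: 4 6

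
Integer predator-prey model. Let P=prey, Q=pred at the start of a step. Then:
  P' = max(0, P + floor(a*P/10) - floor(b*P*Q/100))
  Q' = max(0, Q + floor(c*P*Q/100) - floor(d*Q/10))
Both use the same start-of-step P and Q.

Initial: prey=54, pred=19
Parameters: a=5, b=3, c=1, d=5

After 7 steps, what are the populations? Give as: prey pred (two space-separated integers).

Answer: 46 12

Derivation:
Step 1: prey: 54+27-30=51; pred: 19+10-9=20
Step 2: prey: 51+25-30=46; pred: 20+10-10=20
Step 3: prey: 46+23-27=42; pred: 20+9-10=19
Step 4: prey: 42+21-23=40; pred: 19+7-9=17
Step 5: prey: 40+20-20=40; pred: 17+6-8=15
Step 6: prey: 40+20-18=42; pred: 15+6-7=14
Step 7: prey: 42+21-17=46; pred: 14+5-7=12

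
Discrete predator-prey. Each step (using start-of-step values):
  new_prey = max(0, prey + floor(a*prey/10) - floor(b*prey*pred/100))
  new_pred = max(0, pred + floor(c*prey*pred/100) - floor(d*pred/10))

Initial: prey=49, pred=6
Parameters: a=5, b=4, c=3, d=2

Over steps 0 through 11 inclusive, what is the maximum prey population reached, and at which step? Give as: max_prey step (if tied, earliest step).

Answer: 62 1

Derivation:
Step 1: prey: 49+24-11=62; pred: 6+8-1=13
Step 2: prey: 62+31-32=61; pred: 13+24-2=35
Step 3: prey: 61+30-85=6; pred: 35+64-7=92
Step 4: prey: 6+3-22=0; pred: 92+16-18=90
Step 5: prey: 0+0-0=0; pred: 90+0-18=72
Step 6: prey: 0+0-0=0; pred: 72+0-14=58
Step 7: prey: 0+0-0=0; pred: 58+0-11=47
Step 8: prey: 0+0-0=0; pred: 47+0-9=38
Step 9: prey: 0+0-0=0; pred: 38+0-7=31
Step 10: prey: 0+0-0=0; pred: 31+0-6=25
Step 11: prey: 0+0-0=0; pred: 25+0-5=20
Max prey = 62 at step 1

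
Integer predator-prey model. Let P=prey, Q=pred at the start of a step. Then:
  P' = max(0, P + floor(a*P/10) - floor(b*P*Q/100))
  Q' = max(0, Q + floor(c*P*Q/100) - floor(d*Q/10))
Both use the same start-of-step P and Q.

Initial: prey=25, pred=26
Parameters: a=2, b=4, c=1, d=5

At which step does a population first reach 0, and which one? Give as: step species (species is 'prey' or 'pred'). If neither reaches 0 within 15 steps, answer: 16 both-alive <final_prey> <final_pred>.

Step 1: prey: 25+5-26=4; pred: 26+6-13=19
Step 2: prey: 4+0-3=1; pred: 19+0-9=10
Step 3: prey: 1+0-0=1; pred: 10+0-5=5
Step 4: prey: 1+0-0=1; pred: 5+0-2=3
Step 5: prey: 1+0-0=1; pred: 3+0-1=2
Step 6: prey: 1+0-0=1; pred: 2+0-1=1
Step 7: prey: 1+0-0=1; pred: 1+0-0=1
Steps 8-15: state stable at prey=1, pred=1 (no change)
No extinction within 15 steps

Answer: 16 both-alive 1 1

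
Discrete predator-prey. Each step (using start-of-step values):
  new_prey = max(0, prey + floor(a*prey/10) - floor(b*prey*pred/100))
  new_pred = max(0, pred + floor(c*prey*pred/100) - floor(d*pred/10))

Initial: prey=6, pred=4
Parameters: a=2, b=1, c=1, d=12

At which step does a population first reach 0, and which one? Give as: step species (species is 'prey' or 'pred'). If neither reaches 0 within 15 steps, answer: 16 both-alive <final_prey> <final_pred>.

Answer: 1 pred

Derivation:
Step 1: prey: 6+1-0=7; pred: 4+0-4=0
First extinction: pred at step 1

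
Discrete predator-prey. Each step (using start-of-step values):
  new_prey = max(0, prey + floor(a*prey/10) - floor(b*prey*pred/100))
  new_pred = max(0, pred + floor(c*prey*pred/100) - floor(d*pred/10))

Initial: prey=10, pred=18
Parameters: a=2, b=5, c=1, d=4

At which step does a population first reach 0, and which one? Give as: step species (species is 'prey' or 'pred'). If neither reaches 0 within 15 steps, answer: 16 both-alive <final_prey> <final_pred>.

Answer: 16 both-alive 2 2

Derivation:
Step 1: prey: 10+2-9=3; pred: 18+1-7=12
Step 2: prey: 3+0-1=2; pred: 12+0-4=8
Step 3: prey: 2+0-0=2; pred: 8+0-3=5
Step 4: prey: 2+0-0=2; pred: 5+0-2=3
Step 5: prey: 2+0-0=2; pred: 3+0-1=2
Step 6: prey: 2+0-0=2; pred: 2+0-0=2
Steps 7-15: state stable at prey=2, pred=2 (no change)
No extinction within 15 steps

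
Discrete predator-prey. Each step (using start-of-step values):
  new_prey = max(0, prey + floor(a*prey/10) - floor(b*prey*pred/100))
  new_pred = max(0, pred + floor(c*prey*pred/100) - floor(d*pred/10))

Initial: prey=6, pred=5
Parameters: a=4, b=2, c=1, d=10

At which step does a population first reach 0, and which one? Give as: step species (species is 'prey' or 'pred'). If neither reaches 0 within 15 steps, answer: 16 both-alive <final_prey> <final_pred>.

Answer: 1 pred

Derivation:
Step 1: prey: 6+2-0=8; pred: 5+0-5=0
First extinction: pred at step 1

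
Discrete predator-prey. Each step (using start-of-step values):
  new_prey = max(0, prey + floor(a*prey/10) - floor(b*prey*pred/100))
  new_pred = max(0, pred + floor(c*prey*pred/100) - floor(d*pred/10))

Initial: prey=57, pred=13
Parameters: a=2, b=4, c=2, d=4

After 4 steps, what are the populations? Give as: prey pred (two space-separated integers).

Step 1: prey: 57+11-29=39; pred: 13+14-5=22
Step 2: prey: 39+7-34=12; pred: 22+17-8=31
Step 3: prey: 12+2-14=0; pred: 31+7-12=26
Step 4: prey: 0+0-0=0; pred: 26+0-10=16

Answer: 0 16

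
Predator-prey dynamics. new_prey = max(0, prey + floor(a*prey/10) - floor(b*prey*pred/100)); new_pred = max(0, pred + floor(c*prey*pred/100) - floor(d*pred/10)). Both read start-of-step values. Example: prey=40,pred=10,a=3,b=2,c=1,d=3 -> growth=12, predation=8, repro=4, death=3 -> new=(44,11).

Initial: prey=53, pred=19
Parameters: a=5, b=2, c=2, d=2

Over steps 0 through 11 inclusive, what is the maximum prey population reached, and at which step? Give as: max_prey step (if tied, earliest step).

Step 1: prey: 53+26-20=59; pred: 19+20-3=36
Step 2: prey: 59+29-42=46; pred: 36+42-7=71
Step 3: prey: 46+23-65=4; pred: 71+65-14=122
Step 4: prey: 4+2-9=0; pred: 122+9-24=107
Step 5: prey: 0+0-0=0; pred: 107+0-21=86
Step 6: prey: 0+0-0=0; pred: 86+0-17=69
Step 7: prey: 0+0-0=0; pred: 69+0-13=56
Step 8: prey: 0+0-0=0; pred: 56+0-11=45
Step 9: prey: 0+0-0=0; pred: 45+0-9=36
Step 10: prey: 0+0-0=0; pred: 36+0-7=29
Step 11: prey: 0+0-0=0; pred: 29+0-5=24
Max prey = 59 at step 1

Answer: 59 1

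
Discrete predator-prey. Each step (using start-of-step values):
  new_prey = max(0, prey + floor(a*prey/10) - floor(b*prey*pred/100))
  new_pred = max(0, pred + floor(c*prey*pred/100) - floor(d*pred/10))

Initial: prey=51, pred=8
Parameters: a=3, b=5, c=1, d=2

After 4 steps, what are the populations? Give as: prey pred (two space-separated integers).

Answer: 11 16

Derivation:
Step 1: prey: 51+15-20=46; pred: 8+4-1=11
Step 2: prey: 46+13-25=34; pred: 11+5-2=14
Step 3: prey: 34+10-23=21; pred: 14+4-2=16
Step 4: prey: 21+6-16=11; pred: 16+3-3=16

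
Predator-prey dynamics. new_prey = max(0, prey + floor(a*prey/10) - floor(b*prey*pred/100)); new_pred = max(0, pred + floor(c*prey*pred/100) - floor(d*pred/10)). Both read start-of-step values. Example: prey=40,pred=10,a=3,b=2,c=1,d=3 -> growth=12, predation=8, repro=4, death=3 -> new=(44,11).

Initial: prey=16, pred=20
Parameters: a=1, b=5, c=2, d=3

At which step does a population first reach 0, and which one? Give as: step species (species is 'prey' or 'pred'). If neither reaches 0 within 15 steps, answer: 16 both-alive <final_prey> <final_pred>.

Step 1: prey: 16+1-16=1; pred: 20+6-6=20
Step 2: prey: 1+0-1=0; pred: 20+0-6=14
First extinction: prey at step 2

Answer: 2 prey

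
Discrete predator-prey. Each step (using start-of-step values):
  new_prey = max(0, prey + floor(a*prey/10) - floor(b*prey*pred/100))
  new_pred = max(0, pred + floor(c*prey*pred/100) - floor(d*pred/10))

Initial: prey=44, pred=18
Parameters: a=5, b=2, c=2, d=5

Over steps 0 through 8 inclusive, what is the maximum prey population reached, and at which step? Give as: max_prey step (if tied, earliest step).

Answer: 52 2

Derivation:
Step 1: prey: 44+22-15=51; pred: 18+15-9=24
Step 2: prey: 51+25-24=52; pred: 24+24-12=36
Step 3: prey: 52+26-37=41; pred: 36+37-18=55
Step 4: prey: 41+20-45=16; pred: 55+45-27=73
Step 5: prey: 16+8-23=1; pred: 73+23-36=60
Step 6: prey: 1+0-1=0; pred: 60+1-30=31
Step 7: prey: 0+0-0=0; pred: 31+0-15=16
Step 8: prey: 0+0-0=0; pred: 16+0-8=8
Max prey = 52 at step 2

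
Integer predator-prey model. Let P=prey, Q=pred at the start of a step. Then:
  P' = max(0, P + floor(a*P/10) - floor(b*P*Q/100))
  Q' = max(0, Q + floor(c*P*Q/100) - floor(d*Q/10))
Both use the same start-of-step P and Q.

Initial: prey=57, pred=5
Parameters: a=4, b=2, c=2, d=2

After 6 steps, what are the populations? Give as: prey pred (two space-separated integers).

Answer: 0 152

Derivation:
Step 1: prey: 57+22-5=74; pred: 5+5-1=9
Step 2: prey: 74+29-13=90; pred: 9+13-1=21
Step 3: prey: 90+36-37=89; pred: 21+37-4=54
Step 4: prey: 89+35-96=28; pred: 54+96-10=140
Step 5: prey: 28+11-78=0; pred: 140+78-28=190
Step 6: prey: 0+0-0=0; pred: 190+0-38=152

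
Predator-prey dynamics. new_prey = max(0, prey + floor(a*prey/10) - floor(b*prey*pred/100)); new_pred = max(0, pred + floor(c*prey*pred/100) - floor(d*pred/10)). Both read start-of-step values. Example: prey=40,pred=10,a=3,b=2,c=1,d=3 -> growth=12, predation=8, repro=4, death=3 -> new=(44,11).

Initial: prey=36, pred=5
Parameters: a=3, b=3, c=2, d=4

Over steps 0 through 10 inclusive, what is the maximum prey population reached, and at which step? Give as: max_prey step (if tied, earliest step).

Step 1: prey: 36+10-5=41; pred: 5+3-2=6
Step 2: prey: 41+12-7=46; pred: 6+4-2=8
Step 3: prey: 46+13-11=48; pred: 8+7-3=12
Step 4: prey: 48+14-17=45; pred: 12+11-4=19
Step 5: prey: 45+13-25=33; pred: 19+17-7=29
Step 6: prey: 33+9-28=14; pred: 29+19-11=37
Step 7: prey: 14+4-15=3; pred: 37+10-14=33
Step 8: prey: 3+0-2=1; pred: 33+1-13=21
Step 9: prey: 1+0-0=1; pred: 21+0-8=13
Step 10: prey: 1+0-0=1; pred: 13+0-5=8
Max prey = 48 at step 3

Answer: 48 3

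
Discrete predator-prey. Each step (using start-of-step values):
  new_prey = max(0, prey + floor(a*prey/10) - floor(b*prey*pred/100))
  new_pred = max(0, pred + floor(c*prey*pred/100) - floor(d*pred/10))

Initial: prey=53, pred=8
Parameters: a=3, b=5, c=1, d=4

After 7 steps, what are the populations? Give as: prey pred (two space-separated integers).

Step 1: prey: 53+15-21=47; pred: 8+4-3=9
Step 2: prey: 47+14-21=40; pred: 9+4-3=10
Step 3: prey: 40+12-20=32; pred: 10+4-4=10
Step 4: prey: 32+9-16=25; pred: 10+3-4=9
Step 5: prey: 25+7-11=21; pred: 9+2-3=8
Step 6: prey: 21+6-8=19; pred: 8+1-3=6
Step 7: prey: 19+5-5=19; pred: 6+1-2=5

Answer: 19 5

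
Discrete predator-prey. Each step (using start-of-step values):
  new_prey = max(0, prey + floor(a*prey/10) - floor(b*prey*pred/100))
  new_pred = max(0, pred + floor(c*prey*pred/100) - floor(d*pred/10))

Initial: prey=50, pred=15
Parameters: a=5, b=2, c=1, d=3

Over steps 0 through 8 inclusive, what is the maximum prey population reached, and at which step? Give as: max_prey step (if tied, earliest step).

Answer: 72 3

Derivation:
Step 1: prey: 50+25-15=60; pred: 15+7-4=18
Step 2: prey: 60+30-21=69; pred: 18+10-5=23
Step 3: prey: 69+34-31=72; pred: 23+15-6=32
Step 4: prey: 72+36-46=62; pred: 32+23-9=46
Step 5: prey: 62+31-57=36; pred: 46+28-13=61
Step 6: prey: 36+18-43=11; pred: 61+21-18=64
Step 7: prey: 11+5-14=2; pred: 64+7-19=52
Step 8: prey: 2+1-2=1; pred: 52+1-15=38
Max prey = 72 at step 3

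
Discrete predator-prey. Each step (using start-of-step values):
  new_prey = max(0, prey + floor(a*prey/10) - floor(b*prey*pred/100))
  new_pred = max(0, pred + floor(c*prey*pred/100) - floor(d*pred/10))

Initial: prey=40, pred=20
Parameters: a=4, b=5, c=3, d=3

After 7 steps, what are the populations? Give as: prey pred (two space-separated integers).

Step 1: prey: 40+16-40=16; pred: 20+24-6=38
Step 2: prey: 16+6-30=0; pred: 38+18-11=45
Step 3: prey: 0+0-0=0; pred: 45+0-13=32
Step 4: prey: 0+0-0=0; pred: 32+0-9=23
Step 5: prey: 0+0-0=0; pred: 23+0-6=17
Step 6: prey: 0+0-0=0; pred: 17+0-5=12
Step 7: prey: 0+0-0=0; pred: 12+0-3=9

Answer: 0 9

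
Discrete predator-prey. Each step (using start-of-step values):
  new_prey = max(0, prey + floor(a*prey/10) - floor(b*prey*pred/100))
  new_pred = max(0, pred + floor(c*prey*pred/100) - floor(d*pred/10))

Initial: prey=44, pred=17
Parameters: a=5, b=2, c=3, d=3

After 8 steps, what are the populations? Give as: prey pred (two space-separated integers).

Step 1: prey: 44+22-14=52; pred: 17+22-5=34
Step 2: prey: 52+26-35=43; pred: 34+53-10=77
Step 3: prey: 43+21-66=0; pred: 77+99-23=153
Step 4: prey: 0+0-0=0; pred: 153+0-45=108
Step 5: prey: 0+0-0=0; pred: 108+0-32=76
Step 6: prey: 0+0-0=0; pred: 76+0-22=54
Step 7: prey: 0+0-0=0; pred: 54+0-16=38
Step 8: prey: 0+0-0=0; pred: 38+0-11=27

Answer: 0 27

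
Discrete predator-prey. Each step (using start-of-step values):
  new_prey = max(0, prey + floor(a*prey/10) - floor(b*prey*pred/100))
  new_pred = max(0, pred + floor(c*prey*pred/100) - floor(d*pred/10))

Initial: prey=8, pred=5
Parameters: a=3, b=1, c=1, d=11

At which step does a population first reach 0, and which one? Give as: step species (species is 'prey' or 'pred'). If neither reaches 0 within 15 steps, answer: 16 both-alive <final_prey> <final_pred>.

Step 1: prey: 8+2-0=10; pred: 5+0-5=0
First extinction: pred at step 1

Answer: 1 pred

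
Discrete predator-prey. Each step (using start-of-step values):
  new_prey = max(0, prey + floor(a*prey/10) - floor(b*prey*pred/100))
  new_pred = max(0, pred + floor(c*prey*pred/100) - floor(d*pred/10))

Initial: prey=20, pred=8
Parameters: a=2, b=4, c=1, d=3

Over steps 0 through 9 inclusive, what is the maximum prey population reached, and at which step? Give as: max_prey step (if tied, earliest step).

Answer: 22 9

Derivation:
Step 1: prey: 20+4-6=18; pred: 8+1-2=7
Step 2: prey: 18+3-5=16; pred: 7+1-2=6
Step 3: prey: 16+3-3=16; pred: 6+0-1=5
Step 4: prey: 16+3-3=16; pred: 5+0-1=4
Step 5: prey: 16+3-2=17; pred: 4+0-1=3
Step 6: prey: 17+3-2=18; pred: 3+0-0=3
Step 7: prey: 18+3-2=19; pred: 3+0-0=3
Step 8: prey: 19+3-2=20; pred: 3+0-0=3
Step 9: prey: 20+4-2=22; pred: 3+0-0=3
Max prey = 22 at step 9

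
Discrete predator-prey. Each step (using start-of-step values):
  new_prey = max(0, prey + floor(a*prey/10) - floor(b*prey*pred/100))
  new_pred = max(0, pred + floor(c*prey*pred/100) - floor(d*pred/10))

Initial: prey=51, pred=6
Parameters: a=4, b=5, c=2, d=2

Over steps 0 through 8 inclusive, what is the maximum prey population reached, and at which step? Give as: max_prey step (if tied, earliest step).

Step 1: prey: 51+20-15=56; pred: 6+6-1=11
Step 2: prey: 56+22-30=48; pred: 11+12-2=21
Step 3: prey: 48+19-50=17; pred: 21+20-4=37
Step 4: prey: 17+6-31=0; pred: 37+12-7=42
Step 5: prey: 0+0-0=0; pred: 42+0-8=34
Step 6: prey: 0+0-0=0; pred: 34+0-6=28
Step 7: prey: 0+0-0=0; pred: 28+0-5=23
Step 8: prey: 0+0-0=0; pred: 23+0-4=19
Max prey = 56 at step 1

Answer: 56 1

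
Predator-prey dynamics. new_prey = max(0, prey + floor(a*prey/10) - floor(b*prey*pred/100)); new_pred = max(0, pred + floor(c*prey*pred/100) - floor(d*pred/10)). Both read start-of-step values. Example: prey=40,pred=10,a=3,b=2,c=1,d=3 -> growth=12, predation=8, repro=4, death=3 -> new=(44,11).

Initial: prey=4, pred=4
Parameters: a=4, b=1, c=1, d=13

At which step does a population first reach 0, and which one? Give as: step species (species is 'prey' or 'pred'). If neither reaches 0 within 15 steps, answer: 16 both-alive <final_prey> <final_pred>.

Answer: 1 pred

Derivation:
Step 1: prey: 4+1-0=5; pred: 4+0-5=0
First extinction: pred at step 1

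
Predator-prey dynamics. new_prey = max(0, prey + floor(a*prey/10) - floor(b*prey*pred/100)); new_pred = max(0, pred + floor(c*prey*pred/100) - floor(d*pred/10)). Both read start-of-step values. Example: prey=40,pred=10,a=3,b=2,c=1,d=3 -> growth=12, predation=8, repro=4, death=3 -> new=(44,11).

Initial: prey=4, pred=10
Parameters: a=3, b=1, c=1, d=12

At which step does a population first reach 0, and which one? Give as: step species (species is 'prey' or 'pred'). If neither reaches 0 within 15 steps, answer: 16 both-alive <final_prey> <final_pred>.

Step 1: prey: 4+1-0=5; pred: 10+0-12=0
First extinction: pred at step 1

Answer: 1 pred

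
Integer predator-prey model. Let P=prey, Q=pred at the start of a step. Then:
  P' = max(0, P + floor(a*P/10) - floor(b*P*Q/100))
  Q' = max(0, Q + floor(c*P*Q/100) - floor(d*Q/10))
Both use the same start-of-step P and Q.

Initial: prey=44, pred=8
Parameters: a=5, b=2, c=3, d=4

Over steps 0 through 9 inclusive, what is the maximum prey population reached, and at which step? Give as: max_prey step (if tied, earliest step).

Answer: 71 2

Derivation:
Step 1: prey: 44+22-7=59; pred: 8+10-3=15
Step 2: prey: 59+29-17=71; pred: 15+26-6=35
Step 3: prey: 71+35-49=57; pred: 35+74-14=95
Step 4: prey: 57+28-108=0; pred: 95+162-38=219
Step 5: prey: 0+0-0=0; pred: 219+0-87=132
Step 6: prey: 0+0-0=0; pred: 132+0-52=80
Step 7: prey: 0+0-0=0; pred: 80+0-32=48
Step 8: prey: 0+0-0=0; pred: 48+0-19=29
Step 9: prey: 0+0-0=0; pred: 29+0-11=18
Max prey = 71 at step 2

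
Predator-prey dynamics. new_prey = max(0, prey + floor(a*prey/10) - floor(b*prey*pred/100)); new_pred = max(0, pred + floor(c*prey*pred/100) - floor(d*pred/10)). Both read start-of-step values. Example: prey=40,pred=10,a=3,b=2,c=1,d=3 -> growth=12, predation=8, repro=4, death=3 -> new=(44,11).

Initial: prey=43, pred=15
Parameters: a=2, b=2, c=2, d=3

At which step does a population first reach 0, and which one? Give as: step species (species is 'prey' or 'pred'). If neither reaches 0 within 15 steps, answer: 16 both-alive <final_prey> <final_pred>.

Answer: 16 both-alive 1 3

Derivation:
Step 1: prey: 43+8-12=39; pred: 15+12-4=23
Step 2: prey: 39+7-17=29; pred: 23+17-6=34
Step 3: prey: 29+5-19=15; pred: 34+19-10=43
Step 4: prey: 15+3-12=6; pred: 43+12-12=43
Step 5: prey: 6+1-5=2; pred: 43+5-12=36
Step 6: prey: 2+0-1=1; pred: 36+1-10=27
Step 7: prey: 1+0-0=1; pred: 27+0-8=19
Step 8: prey: 1+0-0=1; pred: 19+0-5=14
Step 9: prey: 1+0-0=1; pred: 14+0-4=10
Step 10: prey: 1+0-0=1; pred: 10+0-3=7
Step 11: prey: 1+0-0=1; pred: 7+0-2=5
Step 12: prey: 1+0-0=1; pred: 5+0-1=4
Step 13: prey: 1+0-0=1; pred: 4+0-1=3
Step 14: prey: 1+0-0=1; pred: 3+0-0=3
Steps 15-15: state stable at prey=1, pred=3 (no change)
No extinction within 15 steps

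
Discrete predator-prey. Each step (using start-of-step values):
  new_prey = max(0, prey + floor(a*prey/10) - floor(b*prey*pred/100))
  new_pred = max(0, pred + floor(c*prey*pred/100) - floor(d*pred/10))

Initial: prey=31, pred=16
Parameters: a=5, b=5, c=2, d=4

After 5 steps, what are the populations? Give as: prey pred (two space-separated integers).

Step 1: prey: 31+15-24=22; pred: 16+9-6=19
Step 2: prey: 22+11-20=13; pred: 19+8-7=20
Step 3: prey: 13+6-13=6; pred: 20+5-8=17
Step 4: prey: 6+3-5=4; pred: 17+2-6=13
Step 5: prey: 4+2-2=4; pred: 13+1-5=9

Answer: 4 9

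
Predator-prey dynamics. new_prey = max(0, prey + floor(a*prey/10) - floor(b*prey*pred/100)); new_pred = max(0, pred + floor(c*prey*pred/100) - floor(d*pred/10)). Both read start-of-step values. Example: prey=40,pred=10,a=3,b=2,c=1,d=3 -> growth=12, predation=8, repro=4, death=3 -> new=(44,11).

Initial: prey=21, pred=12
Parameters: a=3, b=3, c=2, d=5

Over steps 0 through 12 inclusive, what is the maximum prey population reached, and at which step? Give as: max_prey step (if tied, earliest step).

Step 1: prey: 21+6-7=20; pred: 12+5-6=11
Step 2: prey: 20+6-6=20; pred: 11+4-5=10
Step 3: prey: 20+6-6=20; pred: 10+4-5=9
Step 4: prey: 20+6-5=21; pred: 9+3-4=8
Step 5: prey: 21+6-5=22; pred: 8+3-4=7
Step 6: prey: 22+6-4=24; pred: 7+3-3=7
Step 7: prey: 24+7-5=26; pred: 7+3-3=7
Step 8: prey: 26+7-5=28; pred: 7+3-3=7
Step 9: prey: 28+8-5=31; pred: 7+3-3=7
Step 10: prey: 31+9-6=34; pred: 7+4-3=8
Step 11: prey: 34+10-8=36; pred: 8+5-4=9
Step 12: prey: 36+10-9=37; pred: 9+6-4=11
Max prey = 37 at step 12

Answer: 37 12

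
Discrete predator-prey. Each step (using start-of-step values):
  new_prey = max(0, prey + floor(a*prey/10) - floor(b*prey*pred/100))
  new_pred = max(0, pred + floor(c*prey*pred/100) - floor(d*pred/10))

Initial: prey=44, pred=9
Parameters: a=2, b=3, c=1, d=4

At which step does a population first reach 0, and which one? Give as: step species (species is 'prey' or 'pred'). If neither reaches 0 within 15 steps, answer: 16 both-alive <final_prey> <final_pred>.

Answer: 16 both-alive 30 7

Derivation:
Step 1: prey: 44+8-11=41; pred: 9+3-3=9
Step 2: prey: 41+8-11=38; pred: 9+3-3=9
Step 3: prey: 38+7-10=35; pred: 9+3-3=9
Step 4: prey: 35+7-9=33; pred: 9+3-3=9
Step 5: prey: 33+6-8=31; pred: 9+2-3=8
Step 6: prey: 31+6-7=30; pred: 8+2-3=7
Step 7: prey: 30+6-6=30; pred: 7+2-2=7
Steps 8-15: state stable at prey=30, pred=7 (no change)
No extinction within 15 steps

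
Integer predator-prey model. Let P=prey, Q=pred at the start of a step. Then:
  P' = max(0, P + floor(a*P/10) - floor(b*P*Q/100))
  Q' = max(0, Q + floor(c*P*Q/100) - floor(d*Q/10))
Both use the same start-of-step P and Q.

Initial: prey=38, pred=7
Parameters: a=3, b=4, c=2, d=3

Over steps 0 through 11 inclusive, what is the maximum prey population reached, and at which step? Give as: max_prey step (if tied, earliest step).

Step 1: prey: 38+11-10=39; pred: 7+5-2=10
Step 2: prey: 39+11-15=35; pred: 10+7-3=14
Step 3: prey: 35+10-19=26; pred: 14+9-4=19
Step 4: prey: 26+7-19=14; pred: 19+9-5=23
Step 5: prey: 14+4-12=6; pred: 23+6-6=23
Step 6: prey: 6+1-5=2; pred: 23+2-6=19
Step 7: prey: 2+0-1=1; pred: 19+0-5=14
Step 8: prey: 1+0-0=1; pred: 14+0-4=10
Step 9: prey: 1+0-0=1; pred: 10+0-3=7
Step 10: prey: 1+0-0=1; pred: 7+0-2=5
Step 11: prey: 1+0-0=1; pred: 5+0-1=4
Max prey = 39 at step 1

Answer: 39 1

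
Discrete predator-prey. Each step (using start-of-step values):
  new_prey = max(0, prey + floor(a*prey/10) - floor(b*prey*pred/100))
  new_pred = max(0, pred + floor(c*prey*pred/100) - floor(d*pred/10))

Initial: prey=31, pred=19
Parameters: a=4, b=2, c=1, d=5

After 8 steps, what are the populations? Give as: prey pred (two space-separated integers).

Answer: 103 16

Derivation:
Step 1: prey: 31+12-11=32; pred: 19+5-9=15
Step 2: prey: 32+12-9=35; pred: 15+4-7=12
Step 3: prey: 35+14-8=41; pred: 12+4-6=10
Step 4: prey: 41+16-8=49; pred: 10+4-5=9
Step 5: prey: 49+19-8=60; pred: 9+4-4=9
Step 6: prey: 60+24-10=74; pred: 9+5-4=10
Step 7: prey: 74+29-14=89; pred: 10+7-5=12
Step 8: prey: 89+35-21=103; pred: 12+10-6=16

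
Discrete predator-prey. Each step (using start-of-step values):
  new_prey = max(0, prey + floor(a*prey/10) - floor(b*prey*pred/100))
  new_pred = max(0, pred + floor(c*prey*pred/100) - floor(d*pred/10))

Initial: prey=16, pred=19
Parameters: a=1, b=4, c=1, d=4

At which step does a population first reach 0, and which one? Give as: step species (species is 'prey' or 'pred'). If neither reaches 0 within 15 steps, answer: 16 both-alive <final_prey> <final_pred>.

Step 1: prey: 16+1-12=5; pred: 19+3-7=15
Step 2: prey: 5+0-3=2; pred: 15+0-6=9
Step 3: prey: 2+0-0=2; pred: 9+0-3=6
Step 4: prey: 2+0-0=2; pred: 6+0-2=4
Step 5: prey: 2+0-0=2; pred: 4+0-1=3
Step 6: prey: 2+0-0=2; pred: 3+0-1=2
Step 7: prey: 2+0-0=2; pred: 2+0-0=2
Steps 8-15: state stable at prey=2, pred=2 (no change)
No extinction within 15 steps

Answer: 16 both-alive 2 2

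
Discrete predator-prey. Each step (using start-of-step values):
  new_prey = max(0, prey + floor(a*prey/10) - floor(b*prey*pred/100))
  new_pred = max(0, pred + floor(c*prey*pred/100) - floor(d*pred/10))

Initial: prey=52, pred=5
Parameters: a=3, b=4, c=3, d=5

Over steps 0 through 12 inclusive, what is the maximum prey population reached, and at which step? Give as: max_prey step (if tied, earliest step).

Answer: 57 1

Derivation:
Step 1: prey: 52+15-10=57; pred: 5+7-2=10
Step 2: prey: 57+17-22=52; pred: 10+17-5=22
Step 3: prey: 52+15-45=22; pred: 22+34-11=45
Step 4: prey: 22+6-39=0; pred: 45+29-22=52
Step 5: prey: 0+0-0=0; pred: 52+0-26=26
Step 6: prey: 0+0-0=0; pred: 26+0-13=13
Step 7: prey: 0+0-0=0; pred: 13+0-6=7
Step 8: prey: 0+0-0=0; pred: 7+0-3=4
Step 9: prey: 0+0-0=0; pred: 4+0-2=2
Step 10: prey: 0+0-0=0; pred: 2+0-1=1
Step 11: prey: 0+0-0=0; pred: 1+0-0=1
Step 12: prey: 0+0-0=0; pred: 1+0-0=1
Max prey = 57 at step 1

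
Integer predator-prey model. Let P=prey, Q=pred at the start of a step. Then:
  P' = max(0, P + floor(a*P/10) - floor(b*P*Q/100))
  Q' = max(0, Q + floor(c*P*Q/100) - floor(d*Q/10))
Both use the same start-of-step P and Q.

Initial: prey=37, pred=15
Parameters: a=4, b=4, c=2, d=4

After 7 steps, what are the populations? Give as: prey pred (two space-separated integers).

Answer: 4 5

Derivation:
Step 1: prey: 37+14-22=29; pred: 15+11-6=20
Step 2: prey: 29+11-23=17; pred: 20+11-8=23
Step 3: prey: 17+6-15=8; pred: 23+7-9=21
Step 4: prey: 8+3-6=5; pred: 21+3-8=16
Step 5: prey: 5+2-3=4; pred: 16+1-6=11
Step 6: prey: 4+1-1=4; pred: 11+0-4=7
Step 7: prey: 4+1-1=4; pred: 7+0-2=5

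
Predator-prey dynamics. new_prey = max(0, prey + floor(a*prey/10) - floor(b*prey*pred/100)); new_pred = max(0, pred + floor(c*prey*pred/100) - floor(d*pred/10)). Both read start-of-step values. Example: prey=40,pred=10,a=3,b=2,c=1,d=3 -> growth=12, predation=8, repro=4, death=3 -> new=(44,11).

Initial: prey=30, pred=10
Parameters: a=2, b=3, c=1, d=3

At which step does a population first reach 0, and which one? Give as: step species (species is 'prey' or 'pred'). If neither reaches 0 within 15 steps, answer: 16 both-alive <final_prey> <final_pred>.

Step 1: prey: 30+6-9=27; pred: 10+3-3=10
Step 2: prey: 27+5-8=24; pred: 10+2-3=9
Step 3: prey: 24+4-6=22; pred: 9+2-2=9
Step 4: prey: 22+4-5=21; pred: 9+1-2=8
Step 5: prey: 21+4-5=20; pred: 8+1-2=7
Step 6: prey: 20+4-4=20; pred: 7+1-2=6
Step 7: prey: 20+4-3=21; pred: 6+1-1=6
Step 8: prey: 21+4-3=22; pred: 6+1-1=6
Step 9: prey: 22+4-3=23; pred: 6+1-1=6
Step 10: prey: 23+4-4=23; pred: 6+1-1=6
Steps 11-15: state stable at prey=23, pred=6 (no change)
No extinction within 15 steps

Answer: 16 both-alive 23 6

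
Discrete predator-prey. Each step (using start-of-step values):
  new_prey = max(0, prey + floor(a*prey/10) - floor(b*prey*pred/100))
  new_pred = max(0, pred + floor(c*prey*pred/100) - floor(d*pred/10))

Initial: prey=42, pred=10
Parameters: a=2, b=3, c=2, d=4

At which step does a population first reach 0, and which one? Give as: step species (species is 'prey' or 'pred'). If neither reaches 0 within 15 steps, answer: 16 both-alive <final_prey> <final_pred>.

Step 1: prey: 42+8-12=38; pred: 10+8-4=14
Step 2: prey: 38+7-15=30; pred: 14+10-5=19
Step 3: prey: 30+6-17=19; pred: 19+11-7=23
Step 4: prey: 19+3-13=9; pred: 23+8-9=22
Step 5: prey: 9+1-5=5; pred: 22+3-8=17
Step 6: prey: 5+1-2=4; pred: 17+1-6=12
Step 7: prey: 4+0-1=3; pred: 12+0-4=8
Step 8: prey: 3+0-0=3; pred: 8+0-3=5
Step 9: prey: 3+0-0=3; pred: 5+0-2=3
Step 10: prey: 3+0-0=3; pred: 3+0-1=2
Step 11: prey: 3+0-0=3; pred: 2+0-0=2
Steps 12-15: state stable at prey=3, pred=2 (no change)
No extinction within 15 steps

Answer: 16 both-alive 3 2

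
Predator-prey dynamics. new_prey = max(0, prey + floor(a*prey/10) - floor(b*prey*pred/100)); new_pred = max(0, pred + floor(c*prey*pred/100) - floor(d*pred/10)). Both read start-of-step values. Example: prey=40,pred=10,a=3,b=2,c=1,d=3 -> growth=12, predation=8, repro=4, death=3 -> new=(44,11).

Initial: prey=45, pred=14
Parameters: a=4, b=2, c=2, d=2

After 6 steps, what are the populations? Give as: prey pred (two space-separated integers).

Step 1: prey: 45+18-12=51; pred: 14+12-2=24
Step 2: prey: 51+20-24=47; pred: 24+24-4=44
Step 3: prey: 47+18-41=24; pred: 44+41-8=77
Step 4: prey: 24+9-36=0; pred: 77+36-15=98
Step 5: prey: 0+0-0=0; pred: 98+0-19=79
Step 6: prey: 0+0-0=0; pred: 79+0-15=64

Answer: 0 64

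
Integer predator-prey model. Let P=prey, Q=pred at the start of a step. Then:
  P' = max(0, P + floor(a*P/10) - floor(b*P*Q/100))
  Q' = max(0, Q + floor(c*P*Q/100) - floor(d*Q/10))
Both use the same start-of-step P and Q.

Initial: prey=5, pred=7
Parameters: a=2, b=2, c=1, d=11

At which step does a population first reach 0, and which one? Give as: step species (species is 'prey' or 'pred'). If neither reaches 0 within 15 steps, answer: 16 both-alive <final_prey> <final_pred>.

Step 1: prey: 5+1-0=6; pred: 7+0-7=0
First extinction: pred at step 1

Answer: 1 pred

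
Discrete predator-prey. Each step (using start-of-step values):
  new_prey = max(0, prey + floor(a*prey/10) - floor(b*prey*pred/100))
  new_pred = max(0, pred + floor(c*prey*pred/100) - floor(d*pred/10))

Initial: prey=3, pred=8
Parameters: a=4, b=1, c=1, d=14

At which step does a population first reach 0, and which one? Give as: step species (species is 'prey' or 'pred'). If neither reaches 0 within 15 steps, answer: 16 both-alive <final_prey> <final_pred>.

Step 1: prey: 3+1-0=4; pred: 8+0-11=0
First extinction: pred at step 1

Answer: 1 pred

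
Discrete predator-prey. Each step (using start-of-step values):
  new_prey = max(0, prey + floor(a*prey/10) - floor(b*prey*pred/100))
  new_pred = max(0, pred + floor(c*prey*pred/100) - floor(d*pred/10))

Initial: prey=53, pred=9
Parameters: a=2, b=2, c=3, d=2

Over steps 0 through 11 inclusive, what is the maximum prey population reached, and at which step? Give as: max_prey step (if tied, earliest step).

Answer: 54 1

Derivation:
Step 1: prey: 53+10-9=54; pred: 9+14-1=22
Step 2: prey: 54+10-23=41; pred: 22+35-4=53
Step 3: prey: 41+8-43=6; pred: 53+65-10=108
Step 4: prey: 6+1-12=0; pred: 108+19-21=106
Step 5: prey: 0+0-0=0; pred: 106+0-21=85
Step 6: prey: 0+0-0=0; pred: 85+0-17=68
Step 7: prey: 0+0-0=0; pred: 68+0-13=55
Step 8: prey: 0+0-0=0; pred: 55+0-11=44
Step 9: prey: 0+0-0=0; pred: 44+0-8=36
Step 10: prey: 0+0-0=0; pred: 36+0-7=29
Step 11: prey: 0+0-0=0; pred: 29+0-5=24
Max prey = 54 at step 1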